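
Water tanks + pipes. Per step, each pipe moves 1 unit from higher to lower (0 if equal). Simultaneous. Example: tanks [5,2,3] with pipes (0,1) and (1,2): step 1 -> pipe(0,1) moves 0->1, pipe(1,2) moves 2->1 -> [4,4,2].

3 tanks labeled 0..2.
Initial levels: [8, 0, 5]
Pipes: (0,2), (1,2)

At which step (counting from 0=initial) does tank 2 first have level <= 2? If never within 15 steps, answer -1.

Step 1: flows [0->2,2->1] -> levels [7 1 5]
Step 2: flows [0->2,2->1] -> levels [6 2 5]
Step 3: flows [0->2,2->1] -> levels [5 3 5]
Step 4: flows [0=2,2->1] -> levels [5 4 4]
Step 5: flows [0->2,1=2] -> levels [4 4 5]
Step 6: flows [2->0,2->1] -> levels [5 5 3]
Step 7: flows [0->2,1->2] -> levels [4 4 5]
  -> period-2 cycle (repeats step 5); tank 2 never drops to <=2
Tank 2 never reaches <=2 within 15 steps

Answer: -1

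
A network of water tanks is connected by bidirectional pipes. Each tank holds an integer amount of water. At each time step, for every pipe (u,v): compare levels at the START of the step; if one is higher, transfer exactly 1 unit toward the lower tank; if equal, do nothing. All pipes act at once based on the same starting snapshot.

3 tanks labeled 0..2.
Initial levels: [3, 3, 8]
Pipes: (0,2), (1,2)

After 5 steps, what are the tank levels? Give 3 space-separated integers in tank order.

Step 1: flows [2->0,2->1] -> levels [4 4 6]
Step 2: flows [2->0,2->1] -> levels [5 5 4]
Step 3: flows [0->2,1->2] -> levels [4 4 6]
  -> period-2 cycle: step 3 state = step 1 state
  -> state at step 5: (5-1) mod 2 = 0, same as step 1 -> [4 4 6]

Answer: 4 4 6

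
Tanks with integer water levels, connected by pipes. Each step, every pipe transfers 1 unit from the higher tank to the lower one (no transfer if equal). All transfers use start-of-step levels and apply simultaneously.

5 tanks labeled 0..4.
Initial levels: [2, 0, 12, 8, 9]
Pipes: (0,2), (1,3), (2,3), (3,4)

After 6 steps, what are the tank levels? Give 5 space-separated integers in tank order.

Answer: 6 6 7 5 7

Derivation:
Step 1: flows [2->0,3->1,2->3,4->3] -> levels [3 1 10 9 8]
Step 2: flows [2->0,3->1,2->3,3->4] -> levels [4 2 8 8 9]
Step 3: flows [2->0,3->1,2=3,4->3] -> levels [5 3 7 8 8]
Step 4: flows [2->0,3->1,3->2,3=4] -> levels [6 4 7 6 8]
Step 5: flows [2->0,3->1,2->3,4->3] -> levels [7 5 5 7 7]
Step 6: flows [0->2,3->1,3->2,3=4] -> levels [6 6 7 5 7]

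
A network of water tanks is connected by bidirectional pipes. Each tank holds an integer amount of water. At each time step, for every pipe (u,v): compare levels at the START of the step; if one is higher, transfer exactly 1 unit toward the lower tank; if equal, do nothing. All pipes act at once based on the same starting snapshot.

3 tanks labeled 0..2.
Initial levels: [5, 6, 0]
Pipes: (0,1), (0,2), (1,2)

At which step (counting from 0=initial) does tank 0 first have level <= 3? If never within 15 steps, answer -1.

Step 1: flows [1->0,0->2,1->2] -> levels [5 4 2]
Step 2: flows [0->1,0->2,1->2] -> levels [3 4 4]
Tank 0 first reaches <=3 at step 2

Answer: 2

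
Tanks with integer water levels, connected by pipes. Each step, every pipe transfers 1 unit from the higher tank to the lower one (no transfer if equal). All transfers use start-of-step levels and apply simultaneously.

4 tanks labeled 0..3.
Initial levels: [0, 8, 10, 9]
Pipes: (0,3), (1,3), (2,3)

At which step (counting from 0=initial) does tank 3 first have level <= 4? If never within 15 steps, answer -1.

Answer: -1

Derivation:
Step 1: flows [3->0,3->1,2->3] -> levels [1 9 9 8]
Step 2: flows [3->0,1->3,2->3] -> levels [2 8 8 9]
Step 3: flows [3->0,3->1,3->2] -> levels [3 9 9 6]
Step 4: flows [3->0,1->3,2->3] -> levels [4 8 8 7]
Step 5: flows [3->0,1->3,2->3] -> levels [5 7 7 8]
Step 6: flows [3->0,3->1,3->2] -> levels [6 8 8 5]
Step 7: flows [0->3,1->3,2->3] -> levels [5 7 7 8]
  -> period-2 cycle (repeats step 5); tank 3 never drops to <=4
Tank 3 never reaches <=4 within 15 steps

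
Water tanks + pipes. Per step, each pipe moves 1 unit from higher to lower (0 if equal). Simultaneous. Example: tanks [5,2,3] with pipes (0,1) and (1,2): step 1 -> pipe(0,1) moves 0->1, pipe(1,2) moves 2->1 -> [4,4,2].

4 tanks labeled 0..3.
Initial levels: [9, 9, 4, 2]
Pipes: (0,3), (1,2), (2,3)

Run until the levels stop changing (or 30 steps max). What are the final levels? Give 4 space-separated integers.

Answer: 6 6 6 6

Derivation:
Step 1: flows [0->3,1->2,2->3] -> levels [8 8 4 4]
Step 2: flows [0->3,1->2,2=3] -> levels [7 7 5 5]
Step 3: flows [0->3,1->2,2=3] -> levels [6 6 6 6]
Step 4: flows [0=3,1=2,2=3] -> levels [6 6 6 6]
  -> stable (no change)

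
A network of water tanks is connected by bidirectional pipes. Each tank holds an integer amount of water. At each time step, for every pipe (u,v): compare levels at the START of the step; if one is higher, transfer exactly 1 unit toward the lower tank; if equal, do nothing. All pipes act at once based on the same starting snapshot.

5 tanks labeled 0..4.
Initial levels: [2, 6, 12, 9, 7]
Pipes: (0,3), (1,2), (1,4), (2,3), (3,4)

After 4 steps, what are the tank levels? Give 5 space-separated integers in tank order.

Answer: 6 7 9 5 9

Derivation:
Step 1: flows [3->0,2->1,4->1,2->3,3->4] -> levels [3 8 10 8 7]
Step 2: flows [3->0,2->1,1->4,2->3,3->4] -> levels [4 8 8 7 9]
Step 3: flows [3->0,1=2,4->1,2->3,4->3] -> levels [5 9 7 8 7]
Step 4: flows [3->0,1->2,1->4,3->2,3->4] -> levels [6 7 9 5 9]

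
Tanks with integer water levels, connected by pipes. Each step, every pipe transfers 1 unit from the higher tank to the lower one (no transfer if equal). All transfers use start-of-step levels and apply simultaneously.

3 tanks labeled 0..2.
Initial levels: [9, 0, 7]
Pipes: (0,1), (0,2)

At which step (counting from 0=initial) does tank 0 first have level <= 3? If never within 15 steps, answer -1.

Step 1: flows [0->1,0->2] -> levels [7 1 8]
Step 2: flows [0->1,2->0] -> levels [7 2 7]
Step 3: flows [0->1,0=2] -> levels [6 3 7]
Step 4: flows [0->1,2->0] -> levels [6 4 6]
Step 5: flows [0->1,0=2] -> levels [5 5 6]
Step 6: flows [0=1,2->0] -> levels [6 5 5]
Step 7: flows [0->1,0->2] -> levels [4 6 6]
Step 8: flows [1->0,2->0] -> levels [6 5 5]
  -> period-2 cycle (repeats step 6); tank 0 never drops to <=3
Tank 0 never reaches <=3 within 15 steps

Answer: -1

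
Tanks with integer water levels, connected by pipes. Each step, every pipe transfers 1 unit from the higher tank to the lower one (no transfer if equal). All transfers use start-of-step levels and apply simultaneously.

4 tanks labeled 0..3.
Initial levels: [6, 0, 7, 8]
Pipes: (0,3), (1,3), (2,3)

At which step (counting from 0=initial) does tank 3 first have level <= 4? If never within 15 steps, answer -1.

Step 1: flows [3->0,3->1,3->2] -> levels [7 1 8 5]
Step 2: flows [0->3,3->1,2->3] -> levels [6 2 7 6]
Step 3: flows [0=3,3->1,2->3] -> levels [6 3 6 6]
Step 4: flows [0=3,3->1,2=3] -> levels [6 4 6 5]
Step 5: flows [0->3,3->1,2->3] -> levels [5 5 5 6]
Step 6: flows [3->0,3->1,3->2] -> levels [6 6 6 3]
Tank 3 first reaches <=4 at step 6

Answer: 6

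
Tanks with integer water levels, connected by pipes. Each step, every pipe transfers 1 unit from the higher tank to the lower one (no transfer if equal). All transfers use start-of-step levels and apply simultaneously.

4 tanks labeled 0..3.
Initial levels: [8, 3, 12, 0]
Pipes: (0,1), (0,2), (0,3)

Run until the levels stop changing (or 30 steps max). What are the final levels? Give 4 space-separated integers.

Answer: 7 5 6 5

Derivation:
Step 1: flows [0->1,2->0,0->3] -> levels [7 4 11 1]
Step 2: flows [0->1,2->0,0->3] -> levels [6 5 10 2]
Step 3: flows [0->1,2->0,0->3] -> levels [5 6 9 3]
Step 4: flows [1->0,2->0,0->3] -> levels [6 5 8 4]
Step 5: flows [0->1,2->0,0->3] -> levels [5 6 7 5]
Step 6: flows [1->0,2->0,0=3] -> levels [7 5 6 5]
Step 7: flows [0->1,0->2,0->3] -> levels [4 6 7 6]
Step 8: flows [1->0,2->0,3->0] -> levels [7 5 6 5]
  -> period-2 cycle: step 8 state = step 6 state; never stabilizes
  -> state at step 30: (30-6) mod 2 = 0, same as step 6 -> [7 5 6 5]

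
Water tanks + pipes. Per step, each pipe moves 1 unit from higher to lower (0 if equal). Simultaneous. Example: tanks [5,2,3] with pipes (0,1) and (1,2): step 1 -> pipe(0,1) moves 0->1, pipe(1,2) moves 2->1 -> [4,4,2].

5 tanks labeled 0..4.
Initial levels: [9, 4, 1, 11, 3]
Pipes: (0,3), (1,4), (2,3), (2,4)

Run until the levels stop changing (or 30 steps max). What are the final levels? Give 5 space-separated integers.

Answer: 6 5 4 7 6

Derivation:
Step 1: flows [3->0,1->4,3->2,4->2] -> levels [10 3 3 9 3]
Step 2: flows [0->3,1=4,3->2,2=4] -> levels [9 3 4 9 3]
Step 3: flows [0=3,1=4,3->2,2->4] -> levels [9 3 4 8 4]
Step 4: flows [0->3,4->1,3->2,2=4] -> levels [8 4 5 8 3]
Step 5: flows [0=3,1->4,3->2,2->4] -> levels [8 3 5 7 5]
Step 6: flows [0->3,4->1,3->2,2=4] -> levels [7 4 6 7 4]
Step 7: flows [0=3,1=4,3->2,2->4] -> levels [7 4 6 6 5]
Step 8: flows [0->3,4->1,2=3,2->4] -> levels [6 5 5 7 5]
Step 9: flows [3->0,1=4,3->2,2=4] -> levels [7 5 6 5 5]
Step 10: flows [0->3,1=4,2->3,2->4] -> levels [6 5 4 7 6]
Step 11: flows [3->0,4->1,3->2,4->2] -> levels [7 6 6 5 4]
Step 12: flows [0->3,1->4,2->3,2->4] -> levels [6 5 4 7 6]
  -> period-2 cycle: step 12 state = step 10 state; never stabilizes
  -> state at step 30: (30-10) mod 2 = 0, same as step 10 -> [6 5 4 7 6]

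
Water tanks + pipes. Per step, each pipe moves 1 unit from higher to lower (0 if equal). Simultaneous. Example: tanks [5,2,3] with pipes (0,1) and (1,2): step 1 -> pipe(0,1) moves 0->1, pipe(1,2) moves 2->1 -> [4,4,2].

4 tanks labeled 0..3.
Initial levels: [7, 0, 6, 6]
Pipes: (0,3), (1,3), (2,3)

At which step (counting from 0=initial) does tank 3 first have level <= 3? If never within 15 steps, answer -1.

Answer: 4

Derivation:
Step 1: flows [0->3,3->1,2=3] -> levels [6 1 6 6]
Step 2: flows [0=3,3->1,2=3] -> levels [6 2 6 5]
Step 3: flows [0->3,3->1,2->3] -> levels [5 3 5 6]
Step 4: flows [3->0,3->1,3->2] -> levels [6 4 6 3]
Tank 3 first reaches <=3 at step 4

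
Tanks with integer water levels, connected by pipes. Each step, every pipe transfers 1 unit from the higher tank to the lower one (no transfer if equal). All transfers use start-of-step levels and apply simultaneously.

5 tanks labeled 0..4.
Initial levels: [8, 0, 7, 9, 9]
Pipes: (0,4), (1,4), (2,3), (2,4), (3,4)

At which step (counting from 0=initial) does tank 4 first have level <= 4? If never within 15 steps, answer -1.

Step 1: flows [4->0,4->1,3->2,4->2,3=4] -> levels [9 1 9 8 6]
Step 2: flows [0->4,4->1,2->3,2->4,3->4] -> levels [8 2 7 8 8]
Step 3: flows [0=4,4->1,3->2,4->2,3=4] -> levels [8 3 9 7 6]
Step 4: flows [0->4,4->1,2->3,2->4,3->4] -> levels [7 4 7 7 8]
Step 5: flows [4->0,4->1,2=3,4->2,4->3] -> levels [8 5 8 8 4]
Tank 4 first reaches <=4 at step 5

Answer: 5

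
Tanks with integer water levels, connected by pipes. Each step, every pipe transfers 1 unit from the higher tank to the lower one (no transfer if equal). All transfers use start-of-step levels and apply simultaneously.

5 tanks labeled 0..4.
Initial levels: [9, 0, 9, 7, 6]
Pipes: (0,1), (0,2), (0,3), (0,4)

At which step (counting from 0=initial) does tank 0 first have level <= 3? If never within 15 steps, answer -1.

Step 1: flows [0->1,0=2,0->3,0->4] -> levels [6 1 9 8 7]
Step 2: flows [0->1,2->0,3->0,4->0] -> levels [8 2 8 7 6]
Step 3: flows [0->1,0=2,0->3,0->4] -> levels [5 3 8 8 7]
Step 4: flows [0->1,2->0,3->0,4->0] -> levels [7 4 7 7 6]
Step 5: flows [0->1,0=2,0=3,0->4] -> levels [5 5 7 7 7]
Step 6: flows [0=1,2->0,3->0,4->0] -> levels [8 5 6 6 6]
Step 7: flows [0->1,0->2,0->3,0->4] -> levels [4 6 7 7 7]
Step 8: flows [1->0,2->0,3->0,4->0] -> levels [8 5 6 6 6]
  -> period-2 cycle (repeats step 6); tank 0 never drops to <=3
Tank 0 never reaches <=3 within 15 steps

Answer: -1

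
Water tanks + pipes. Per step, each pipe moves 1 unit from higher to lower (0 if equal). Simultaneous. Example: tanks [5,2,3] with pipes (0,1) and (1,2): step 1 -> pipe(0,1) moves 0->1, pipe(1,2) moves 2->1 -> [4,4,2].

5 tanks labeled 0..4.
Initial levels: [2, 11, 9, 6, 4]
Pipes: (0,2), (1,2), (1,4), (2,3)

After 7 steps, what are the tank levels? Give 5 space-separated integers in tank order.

Step 1: flows [2->0,1->2,1->4,2->3] -> levels [3 9 8 7 5]
Step 2: flows [2->0,1->2,1->4,2->3] -> levels [4 7 7 8 6]
Step 3: flows [2->0,1=2,1->4,3->2] -> levels [5 6 7 7 7]
Step 4: flows [2->0,2->1,4->1,2=3] -> levels [6 8 5 7 6]
Step 5: flows [0->2,1->2,1->4,3->2] -> levels [5 6 8 6 7]
Step 6: flows [2->0,2->1,4->1,2->3] -> levels [6 8 5 7 6]
  -> period-2 cycle: step 6 state = step 4 state
  -> state at step 7: (7-4) mod 2 = 1, same as step 5 -> [5 6 8 6 7]

Answer: 5 6 8 6 7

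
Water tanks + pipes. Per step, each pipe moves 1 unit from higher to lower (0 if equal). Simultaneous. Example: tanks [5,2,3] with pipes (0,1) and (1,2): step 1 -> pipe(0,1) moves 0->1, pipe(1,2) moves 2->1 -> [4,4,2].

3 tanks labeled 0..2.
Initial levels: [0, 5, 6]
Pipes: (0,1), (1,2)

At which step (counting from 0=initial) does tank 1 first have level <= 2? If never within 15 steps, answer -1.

Step 1: flows [1->0,2->1] -> levels [1 5 5]
Step 2: flows [1->0,1=2] -> levels [2 4 5]
Step 3: flows [1->0,2->1] -> levels [3 4 4]
Step 4: flows [1->0,1=2] -> levels [4 3 4]
Step 5: flows [0->1,2->1] -> levels [3 5 3]
Step 6: flows [1->0,1->2] -> levels [4 3 4]
  -> period-2 cycle (repeats step 4); tank 1 never drops to <=2
Tank 1 never reaches <=2 within 15 steps

Answer: -1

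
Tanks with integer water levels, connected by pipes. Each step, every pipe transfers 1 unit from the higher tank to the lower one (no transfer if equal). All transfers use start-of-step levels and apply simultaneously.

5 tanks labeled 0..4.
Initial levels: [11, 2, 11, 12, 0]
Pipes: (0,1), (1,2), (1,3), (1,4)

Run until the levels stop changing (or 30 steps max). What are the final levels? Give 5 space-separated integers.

Answer: 7 9 7 7 6

Derivation:
Step 1: flows [0->1,2->1,3->1,1->4] -> levels [10 4 10 11 1]
Step 2: flows [0->1,2->1,3->1,1->4] -> levels [9 6 9 10 2]
Step 3: flows [0->1,2->1,3->1,1->4] -> levels [8 8 8 9 3]
Step 4: flows [0=1,1=2,3->1,1->4] -> levels [8 8 8 8 4]
Step 5: flows [0=1,1=2,1=3,1->4] -> levels [8 7 8 8 5]
Step 6: flows [0->1,2->1,3->1,1->4] -> levels [7 9 7 7 6]
Step 7: flows [1->0,1->2,1->3,1->4] -> levels [8 5 8 8 7]
Step 8: flows [0->1,2->1,3->1,4->1] -> levels [7 9 7 7 6]
  -> period-2 cycle: step 8 state = step 6 state; never stabilizes
  -> state at step 30: (30-6) mod 2 = 0, same as step 6 -> [7 9 7 7 6]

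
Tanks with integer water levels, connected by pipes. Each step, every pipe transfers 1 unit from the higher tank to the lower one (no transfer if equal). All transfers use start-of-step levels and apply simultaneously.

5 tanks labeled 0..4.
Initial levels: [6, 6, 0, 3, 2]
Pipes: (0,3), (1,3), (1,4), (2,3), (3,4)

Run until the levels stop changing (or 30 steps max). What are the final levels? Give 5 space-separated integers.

Step 1: flows [0->3,1->3,1->4,3->2,3->4] -> levels [5 4 1 3 4]
Step 2: flows [0->3,1->3,1=4,3->2,4->3] -> levels [4 3 2 5 3]
Step 3: flows [3->0,3->1,1=4,3->2,3->4] -> levels [5 4 3 1 4]
Step 4: flows [0->3,1->3,1=4,2->3,4->3] -> levels [4 3 2 5 3]
  -> period-2 cycle: step 4 state = step 2 state; never stabilizes
  -> state at step 30: (30-2) mod 2 = 0, same as step 2 -> [4 3 2 5 3]

Answer: 4 3 2 5 3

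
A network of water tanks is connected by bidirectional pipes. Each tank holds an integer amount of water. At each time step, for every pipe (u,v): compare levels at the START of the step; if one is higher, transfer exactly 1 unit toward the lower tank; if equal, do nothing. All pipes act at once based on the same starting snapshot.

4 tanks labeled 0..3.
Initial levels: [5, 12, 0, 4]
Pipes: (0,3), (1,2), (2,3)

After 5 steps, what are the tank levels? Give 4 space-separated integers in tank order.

Answer: 3 7 6 5

Derivation:
Step 1: flows [0->3,1->2,3->2] -> levels [4 11 2 4]
Step 2: flows [0=3,1->2,3->2] -> levels [4 10 4 3]
Step 3: flows [0->3,1->2,2->3] -> levels [3 9 4 5]
Step 4: flows [3->0,1->2,3->2] -> levels [4 8 6 3]
Step 5: flows [0->3,1->2,2->3] -> levels [3 7 6 5]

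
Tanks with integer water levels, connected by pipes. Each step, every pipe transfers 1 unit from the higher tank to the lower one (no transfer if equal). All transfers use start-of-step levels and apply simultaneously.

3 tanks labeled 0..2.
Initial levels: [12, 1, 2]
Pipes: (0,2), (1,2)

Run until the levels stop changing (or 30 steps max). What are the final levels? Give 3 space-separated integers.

Answer: 5 5 5

Derivation:
Step 1: flows [0->2,2->1] -> levels [11 2 2]
Step 2: flows [0->2,1=2] -> levels [10 2 3]
Step 3: flows [0->2,2->1] -> levels [9 3 3]
Step 4: flows [0->2,1=2] -> levels [8 3 4]
Step 5: flows [0->2,2->1] -> levels [7 4 4]
Step 6: flows [0->2,1=2] -> levels [6 4 5]
Step 7: flows [0->2,2->1] -> levels [5 5 5]
Step 8: flows [0=2,1=2] -> levels [5 5 5]
  -> stable (no change)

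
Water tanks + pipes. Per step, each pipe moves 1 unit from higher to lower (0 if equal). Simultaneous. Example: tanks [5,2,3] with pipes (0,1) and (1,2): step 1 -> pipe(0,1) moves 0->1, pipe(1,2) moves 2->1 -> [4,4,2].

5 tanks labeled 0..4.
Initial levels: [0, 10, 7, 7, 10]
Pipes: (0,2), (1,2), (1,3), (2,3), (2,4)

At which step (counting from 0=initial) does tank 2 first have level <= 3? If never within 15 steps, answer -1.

Step 1: flows [2->0,1->2,1->3,2=3,4->2] -> levels [1 8 8 8 9]
Step 2: flows [2->0,1=2,1=3,2=3,4->2] -> levels [2 8 8 8 8]
Step 3: flows [2->0,1=2,1=3,2=3,2=4] -> levels [3 8 7 8 8]
Step 4: flows [2->0,1->2,1=3,3->2,4->2] -> levels [4 7 9 7 7]
Step 5: flows [2->0,2->1,1=3,2->3,2->4] -> levels [5 8 5 8 8]
Step 6: flows [0=2,1->2,1=3,3->2,4->2] -> levels [5 7 8 7 7]
Step 7: flows [2->0,2->1,1=3,2->3,2->4] -> levels [6 8 4 8 8]
Step 8: flows [0->2,1->2,1=3,3->2,4->2] -> levels [5 7 8 7 7]
  -> period-2 cycle (repeats step 6); tank 2 never drops to <=3
Tank 2 never reaches <=3 within 15 steps

Answer: -1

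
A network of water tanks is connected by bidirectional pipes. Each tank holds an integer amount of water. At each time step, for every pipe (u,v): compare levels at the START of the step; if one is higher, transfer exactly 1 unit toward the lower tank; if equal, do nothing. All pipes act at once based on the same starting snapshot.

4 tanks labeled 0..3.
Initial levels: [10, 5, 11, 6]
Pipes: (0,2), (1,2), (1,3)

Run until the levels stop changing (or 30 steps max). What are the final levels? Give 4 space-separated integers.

Step 1: flows [2->0,2->1,3->1] -> levels [11 7 9 5]
Step 2: flows [0->2,2->1,1->3] -> levels [10 7 9 6]
Step 3: flows [0->2,2->1,1->3] -> levels [9 7 9 7]
Step 4: flows [0=2,2->1,1=3] -> levels [9 8 8 7]
Step 5: flows [0->2,1=2,1->3] -> levels [8 7 9 8]
Step 6: flows [2->0,2->1,3->1] -> levels [9 9 7 7]
Step 7: flows [0->2,1->2,1->3] -> levels [8 7 9 8]
  -> period-2 cycle: step 7 state = step 5 state; never stabilizes
  -> state at step 30: (30-5) mod 2 = 1, same as step 6 -> [9 9 7 7]

Answer: 9 9 7 7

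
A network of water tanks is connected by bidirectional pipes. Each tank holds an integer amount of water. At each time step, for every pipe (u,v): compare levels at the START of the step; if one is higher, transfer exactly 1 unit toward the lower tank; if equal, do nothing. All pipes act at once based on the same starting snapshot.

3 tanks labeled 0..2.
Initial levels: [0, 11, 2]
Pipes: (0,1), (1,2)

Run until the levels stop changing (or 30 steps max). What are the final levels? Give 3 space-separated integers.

Answer: 5 3 5

Derivation:
Step 1: flows [1->0,1->2] -> levels [1 9 3]
Step 2: flows [1->0,1->2] -> levels [2 7 4]
Step 3: flows [1->0,1->2] -> levels [3 5 5]
Step 4: flows [1->0,1=2] -> levels [4 4 5]
Step 5: flows [0=1,2->1] -> levels [4 5 4]
Step 6: flows [1->0,1->2] -> levels [5 3 5]
Step 7: flows [0->1,2->1] -> levels [4 5 4]
  -> period-2 cycle: step 7 state = step 5 state; never stabilizes
  -> state at step 30: (30-5) mod 2 = 1, same as step 6 -> [5 3 5]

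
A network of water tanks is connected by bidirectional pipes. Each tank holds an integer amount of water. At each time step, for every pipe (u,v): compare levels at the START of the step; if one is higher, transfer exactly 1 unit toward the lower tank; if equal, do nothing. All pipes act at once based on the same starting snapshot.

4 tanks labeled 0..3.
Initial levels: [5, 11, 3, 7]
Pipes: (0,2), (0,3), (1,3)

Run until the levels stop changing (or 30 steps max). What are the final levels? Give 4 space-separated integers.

Step 1: flows [0->2,3->0,1->3] -> levels [5 10 4 7]
Step 2: flows [0->2,3->0,1->3] -> levels [5 9 5 7]
Step 3: flows [0=2,3->0,1->3] -> levels [6 8 5 7]
Step 4: flows [0->2,3->0,1->3] -> levels [6 7 6 7]
Step 5: flows [0=2,3->0,1=3] -> levels [7 7 6 6]
Step 6: flows [0->2,0->3,1->3] -> levels [5 6 7 8]
Step 7: flows [2->0,3->0,3->1] -> levels [7 7 6 6]
  -> period-2 cycle: step 7 state = step 5 state; never stabilizes
  -> state at step 30: (30-5) mod 2 = 1, same as step 6 -> [5 6 7 8]

Answer: 5 6 7 8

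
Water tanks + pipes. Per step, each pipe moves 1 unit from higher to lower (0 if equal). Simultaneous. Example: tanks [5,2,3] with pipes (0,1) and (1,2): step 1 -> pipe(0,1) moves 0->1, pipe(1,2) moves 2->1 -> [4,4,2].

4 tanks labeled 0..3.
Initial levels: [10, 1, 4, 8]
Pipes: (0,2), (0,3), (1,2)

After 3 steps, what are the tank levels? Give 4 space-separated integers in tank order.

Answer: 7 4 4 8

Derivation:
Step 1: flows [0->2,0->3,2->1] -> levels [8 2 4 9]
Step 2: flows [0->2,3->0,2->1] -> levels [8 3 4 8]
Step 3: flows [0->2,0=3,2->1] -> levels [7 4 4 8]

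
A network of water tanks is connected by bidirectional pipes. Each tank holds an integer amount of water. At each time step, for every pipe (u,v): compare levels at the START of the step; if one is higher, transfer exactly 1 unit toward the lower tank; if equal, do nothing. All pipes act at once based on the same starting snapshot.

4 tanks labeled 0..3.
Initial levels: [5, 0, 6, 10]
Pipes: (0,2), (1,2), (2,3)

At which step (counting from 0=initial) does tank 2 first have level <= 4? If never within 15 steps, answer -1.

Answer: 5

Derivation:
Step 1: flows [2->0,2->1,3->2] -> levels [6 1 5 9]
Step 2: flows [0->2,2->1,3->2] -> levels [5 2 6 8]
Step 3: flows [2->0,2->1,3->2] -> levels [6 3 5 7]
Step 4: flows [0->2,2->1,3->2] -> levels [5 4 6 6]
Step 5: flows [2->0,2->1,2=3] -> levels [6 5 4 6]
Tank 2 first reaches <=4 at step 5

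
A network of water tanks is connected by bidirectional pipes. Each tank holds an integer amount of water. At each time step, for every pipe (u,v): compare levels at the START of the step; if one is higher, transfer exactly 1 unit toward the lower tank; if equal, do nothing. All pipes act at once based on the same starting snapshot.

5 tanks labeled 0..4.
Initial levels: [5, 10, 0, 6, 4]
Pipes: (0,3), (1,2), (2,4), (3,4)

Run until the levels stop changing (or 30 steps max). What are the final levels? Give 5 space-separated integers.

Answer: 4 5 6 6 4

Derivation:
Step 1: flows [3->0,1->2,4->2,3->4] -> levels [6 9 2 4 4]
Step 2: flows [0->3,1->2,4->2,3=4] -> levels [5 8 4 5 3]
Step 3: flows [0=3,1->2,2->4,3->4] -> levels [5 7 4 4 5]
Step 4: flows [0->3,1->2,4->2,4->3] -> levels [4 6 6 6 3]
Step 5: flows [3->0,1=2,2->4,3->4] -> levels [5 6 5 4 5]
Step 6: flows [0->3,1->2,2=4,4->3] -> levels [4 5 6 6 4]
Step 7: flows [3->0,2->1,2->4,3->4] -> levels [5 6 4 4 6]
Step 8: flows [0->3,1->2,4->2,4->3] -> levels [4 5 6 6 4]
  -> period-2 cycle: step 8 state = step 6 state; never stabilizes
  -> state at step 30: (30-6) mod 2 = 0, same as step 6 -> [4 5 6 6 4]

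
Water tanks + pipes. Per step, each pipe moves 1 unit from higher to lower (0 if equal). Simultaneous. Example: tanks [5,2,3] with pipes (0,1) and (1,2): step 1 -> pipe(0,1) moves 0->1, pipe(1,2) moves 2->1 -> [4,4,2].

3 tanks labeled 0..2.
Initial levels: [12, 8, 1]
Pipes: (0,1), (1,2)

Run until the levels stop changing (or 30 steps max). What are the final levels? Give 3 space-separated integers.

Answer: 7 7 7

Derivation:
Step 1: flows [0->1,1->2] -> levels [11 8 2]
Step 2: flows [0->1,1->2] -> levels [10 8 3]
Step 3: flows [0->1,1->2] -> levels [9 8 4]
Step 4: flows [0->1,1->2] -> levels [8 8 5]
Step 5: flows [0=1,1->2] -> levels [8 7 6]
Step 6: flows [0->1,1->2] -> levels [7 7 7]
Step 7: flows [0=1,1=2] -> levels [7 7 7]
  -> stable (no change)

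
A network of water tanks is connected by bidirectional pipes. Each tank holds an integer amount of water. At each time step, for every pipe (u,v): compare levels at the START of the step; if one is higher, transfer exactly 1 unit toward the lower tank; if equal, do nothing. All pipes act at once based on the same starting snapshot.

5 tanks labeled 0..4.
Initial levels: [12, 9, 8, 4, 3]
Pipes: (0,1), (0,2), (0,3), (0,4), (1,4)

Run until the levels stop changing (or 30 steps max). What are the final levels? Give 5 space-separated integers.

Answer: 9 7 7 6 7

Derivation:
Step 1: flows [0->1,0->2,0->3,0->4,1->4] -> levels [8 9 9 5 5]
Step 2: flows [1->0,2->0,0->3,0->4,1->4] -> levels [8 7 8 6 7]
Step 3: flows [0->1,0=2,0->3,0->4,1=4] -> levels [5 8 8 7 8]
Step 4: flows [1->0,2->0,3->0,4->0,1=4] -> levels [9 7 7 6 7]
Step 5: flows [0->1,0->2,0->3,0->4,1=4] -> levels [5 8 8 7 8]
  -> period-2 cycle: step 5 state = step 3 state; never stabilizes
  -> state at step 30: (30-3) mod 2 = 1, same as step 4 -> [9 7 7 6 7]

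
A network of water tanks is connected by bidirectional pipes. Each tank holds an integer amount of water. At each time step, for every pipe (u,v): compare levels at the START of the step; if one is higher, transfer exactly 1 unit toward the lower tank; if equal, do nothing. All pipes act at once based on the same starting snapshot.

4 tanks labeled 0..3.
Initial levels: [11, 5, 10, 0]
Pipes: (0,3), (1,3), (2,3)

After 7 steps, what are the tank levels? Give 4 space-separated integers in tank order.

Step 1: flows [0->3,1->3,2->3] -> levels [10 4 9 3]
Step 2: flows [0->3,1->3,2->3] -> levels [9 3 8 6]
Step 3: flows [0->3,3->1,2->3] -> levels [8 4 7 7]
Step 4: flows [0->3,3->1,2=3] -> levels [7 5 7 7]
Step 5: flows [0=3,3->1,2=3] -> levels [7 6 7 6]
Step 6: flows [0->3,1=3,2->3] -> levels [6 6 6 8]
Step 7: flows [3->0,3->1,3->2] -> levels [7 7 7 5]

Answer: 7 7 7 5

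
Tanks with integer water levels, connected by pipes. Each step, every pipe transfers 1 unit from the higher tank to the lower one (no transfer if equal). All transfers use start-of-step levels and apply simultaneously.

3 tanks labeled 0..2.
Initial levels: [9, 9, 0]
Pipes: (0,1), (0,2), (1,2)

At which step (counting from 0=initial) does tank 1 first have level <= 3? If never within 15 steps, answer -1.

Step 1: flows [0=1,0->2,1->2] -> levels [8 8 2]
Step 2: flows [0=1,0->2,1->2] -> levels [7 7 4]
Step 3: flows [0=1,0->2,1->2] -> levels [6 6 6]
Step 4: flows [0=1,0=2,1=2] -> levels [6 6 6]
  -> stable; tank 1 stays at 6 > 3
Tank 1 never reaches <=3 within 15 steps

Answer: -1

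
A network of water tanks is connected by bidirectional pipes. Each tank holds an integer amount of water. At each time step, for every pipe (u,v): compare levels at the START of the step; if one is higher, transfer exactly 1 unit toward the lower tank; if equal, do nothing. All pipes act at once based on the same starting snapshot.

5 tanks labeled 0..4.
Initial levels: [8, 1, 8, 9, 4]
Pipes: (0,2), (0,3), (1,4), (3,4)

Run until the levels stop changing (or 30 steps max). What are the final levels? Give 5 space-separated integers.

Answer: 5 5 7 6 7

Derivation:
Step 1: flows [0=2,3->0,4->1,3->4] -> levels [9 2 8 7 4]
Step 2: flows [0->2,0->3,4->1,3->4] -> levels [7 3 9 7 4]
Step 3: flows [2->0,0=3,4->1,3->4] -> levels [8 4 8 6 4]
Step 4: flows [0=2,0->3,1=4,3->4] -> levels [7 4 8 6 5]
Step 5: flows [2->0,0->3,4->1,3->4] -> levels [7 5 7 6 5]
Step 6: flows [0=2,0->3,1=4,3->4] -> levels [6 5 7 6 6]
Step 7: flows [2->0,0=3,4->1,3=4] -> levels [7 6 6 6 5]
Step 8: flows [0->2,0->3,1->4,3->4] -> levels [5 5 7 6 7]
Step 9: flows [2->0,3->0,4->1,4->3] -> levels [7 6 6 6 5]
  -> period-2 cycle: step 9 state = step 7 state; never stabilizes
  -> state at step 30: (30-7) mod 2 = 1, same as step 8 -> [5 5 7 6 7]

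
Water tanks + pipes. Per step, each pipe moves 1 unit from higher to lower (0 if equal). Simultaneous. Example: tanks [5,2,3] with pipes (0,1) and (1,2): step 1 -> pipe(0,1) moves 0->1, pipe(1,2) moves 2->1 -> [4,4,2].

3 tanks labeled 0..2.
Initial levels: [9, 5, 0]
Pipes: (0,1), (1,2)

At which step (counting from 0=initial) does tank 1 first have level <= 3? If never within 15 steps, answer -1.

Step 1: flows [0->1,1->2] -> levels [8 5 1]
Step 2: flows [0->1,1->2] -> levels [7 5 2]
Step 3: flows [0->1,1->2] -> levels [6 5 3]
Step 4: flows [0->1,1->2] -> levels [5 5 4]
Step 5: flows [0=1,1->2] -> levels [5 4 5]
Step 6: flows [0->1,2->1] -> levels [4 6 4]
Step 7: flows [1->0,1->2] -> levels [5 4 5]
  -> period-2 cycle (repeats step 5); tank 1 never drops to <=3
Tank 1 never reaches <=3 within 15 steps

Answer: -1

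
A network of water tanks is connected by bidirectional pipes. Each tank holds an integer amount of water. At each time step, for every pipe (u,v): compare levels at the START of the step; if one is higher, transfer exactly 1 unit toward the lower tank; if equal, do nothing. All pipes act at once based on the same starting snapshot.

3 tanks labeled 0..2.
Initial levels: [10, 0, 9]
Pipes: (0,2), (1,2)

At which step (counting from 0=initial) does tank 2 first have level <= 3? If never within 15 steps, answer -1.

Answer: -1

Derivation:
Step 1: flows [0->2,2->1] -> levels [9 1 9]
Step 2: flows [0=2,2->1] -> levels [9 2 8]
Step 3: flows [0->2,2->1] -> levels [8 3 8]
Step 4: flows [0=2,2->1] -> levels [8 4 7]
Step 5: flows [0->2,2->1] -> levels [7 5 7]
Step 6: flows [0=2,2->1] -> levels [7 6 6]
Step 7: flows [0->2,1=2] -> levels [6 6 7]
Step 8: flows [2->0,2->1] -> levels [7 7 5]
Step 9: flows [0->2,1->2] -> levels [6 6 7]
  -> period-2 cycle (repeats step 7); tank 2 never drops to <=3
Tank 2 never reaches <=3 within 15 steps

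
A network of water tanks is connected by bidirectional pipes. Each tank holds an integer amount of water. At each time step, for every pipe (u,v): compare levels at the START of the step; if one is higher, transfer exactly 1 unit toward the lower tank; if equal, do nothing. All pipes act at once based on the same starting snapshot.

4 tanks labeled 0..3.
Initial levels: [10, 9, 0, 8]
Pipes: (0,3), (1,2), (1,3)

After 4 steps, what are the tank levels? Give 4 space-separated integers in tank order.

Step 1: flows [0->3,1->2,1->3] -> levels [9 7 1 10]
Step 2: flows [3->0,1->2,3->1] -> levels [10 7 2 8]
Step 3: flows [0->3,1->2,3->1] -> levels [9 7 3 8]
Step 4: flows [0->3,1->2,3->1] -> levels [8 7 4 8]

Answer: 8 7 4 8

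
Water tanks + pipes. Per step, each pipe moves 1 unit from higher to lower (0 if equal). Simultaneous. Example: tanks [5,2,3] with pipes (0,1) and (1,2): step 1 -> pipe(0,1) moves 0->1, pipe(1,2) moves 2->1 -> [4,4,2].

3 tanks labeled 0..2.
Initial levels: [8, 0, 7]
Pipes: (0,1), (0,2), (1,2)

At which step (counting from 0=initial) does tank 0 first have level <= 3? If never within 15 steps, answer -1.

Step 1: flows [0->1,0->2,2->1] -> levels [6 2 7]
Step 2: flows [0->1,2->0,2->1] -> levels [6 4 5]
Step 3: flows [0->1,0->2,2->1] -> levels [4 6 5]
Step 4: flows [1->0,2->0,1->2] -> levels [6 4 5]
  -> period-2 cycle (repeats step 2); tank 0 never drops to <=3
Tank 0 never reaches <=3 within 15 steps

Answer: -1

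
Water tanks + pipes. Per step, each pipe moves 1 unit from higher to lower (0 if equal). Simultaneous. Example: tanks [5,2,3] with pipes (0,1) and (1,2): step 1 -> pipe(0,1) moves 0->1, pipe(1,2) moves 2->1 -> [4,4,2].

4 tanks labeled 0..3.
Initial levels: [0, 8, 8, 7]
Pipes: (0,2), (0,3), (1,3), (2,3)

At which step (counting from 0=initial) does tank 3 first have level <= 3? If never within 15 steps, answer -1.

Step 1: flows [2->0,3->0,1->3,2->3] -> levels [2 7 6 8]
Step 2: flows [2->0,3->0,3->1,3->2] -> levels [4 8 6 5]
Step 3: flows [2->0,3->0,1->3,2->3] -> levels [6 7 4 6]
Step 4: flows [0->2,0=3,1->3,3->2] -> levels [5 6 6 6]
Step 5: flows [2->0,3->0,1=3,2=3] -> levels [7 6 5 5]
Step 6: flows [0->2,0->3,1->3,2=3] -> levels [5 5 6 7]
Step 7: flows [2->0,3->0,3->1,3->2] -> levels [7 6 6 4]
Step 8: flows [0->2,0->3,1->3,2->3] -> levels [5 5 6 7]
  -> period-2 cycle (repeats step 6); tank 3 never drops to <=3
Tank 3 never reaches <=3 within 15 steps

Answer: -1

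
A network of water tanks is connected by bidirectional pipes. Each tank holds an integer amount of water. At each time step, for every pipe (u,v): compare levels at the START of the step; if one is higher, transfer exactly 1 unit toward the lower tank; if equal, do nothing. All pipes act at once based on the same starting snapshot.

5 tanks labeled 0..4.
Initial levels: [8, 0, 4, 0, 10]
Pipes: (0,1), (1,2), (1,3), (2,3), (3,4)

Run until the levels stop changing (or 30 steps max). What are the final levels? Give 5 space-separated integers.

Step 1: flows [0->1,2->1,1=3,2->3,4->3] -> levels [7 2 2 2 9]
Step 2: flows [0->1,1=2,1=3,2=3,4->3] -> levels [6 3 2 3 8]
Step 3: flows [0->1,1->2,1=3,3->2,4->3] -> levels [5 3 4 3 7]
Step 4: flows [0->1,2->1,1=3,2->3,4->3] -> levels [4 5 2 5 6]
Step 5: flows [1->0,1->2,1=3,3->2,4->3] -> levels [5 3 4 5 5]
Step 6: flows [0->1,2->1,3->1,3->2,3=4] -> levels [4 6 4 3 5]
Step 7: flows [1->0,1->2,1->3,2->3,4->3] -> levels [5 3 4 6 4]
Step 8: flows [0->1,2->1,3->1,3->2,3->4] -> levels [4 6 4 3 5]
  -> period-2 cycle: step 8 state = step 6 state; never stabilizes
  -> state at step 30: (30-6) mod 2 = 0, same as step 6 -> [4 6 4 3 5]

Answer: 4 6 4 3 5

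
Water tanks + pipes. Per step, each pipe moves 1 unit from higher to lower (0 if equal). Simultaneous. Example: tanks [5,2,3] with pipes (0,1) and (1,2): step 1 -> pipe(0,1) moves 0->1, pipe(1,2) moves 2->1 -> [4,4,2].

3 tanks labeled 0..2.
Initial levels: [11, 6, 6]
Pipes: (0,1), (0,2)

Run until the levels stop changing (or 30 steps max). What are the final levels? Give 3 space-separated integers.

Step 1: flows [0->1,0->2] -> levels [9 7 7]
Step 2: flows [0->1,0->2] -> levels [7 8 8]
Step 3: flows [1->0,2->0] -> levels [9 7 7]
  -> period-2 cycle: step 3 state = step 1 state; never stabilizes
  -> state at step 30: (30-1) mod 2 = 1, same as step 2 -> [7 8 8]

Answer: 7 8 8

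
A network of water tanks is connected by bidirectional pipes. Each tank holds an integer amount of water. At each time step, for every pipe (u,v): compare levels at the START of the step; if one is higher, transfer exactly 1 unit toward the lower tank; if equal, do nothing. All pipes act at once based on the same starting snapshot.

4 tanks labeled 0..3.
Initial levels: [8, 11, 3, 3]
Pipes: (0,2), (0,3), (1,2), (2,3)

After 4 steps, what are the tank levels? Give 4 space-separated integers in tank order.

Step 1: flows [0->2,0->3,1->2,2=3] -> levels [6 10 5 4]
Step 2: flows [0->2,0->3,1->2,2->3] -> levels [4 9 6 6]
Step 3: flows [2->0,3->0,1->2,2=3] -> levels [6 8 6 5]
Step 4: flows [0=2,0->3,1->2,2->3] -> levels [5 7 6 7]

Answer: 5 7 6 7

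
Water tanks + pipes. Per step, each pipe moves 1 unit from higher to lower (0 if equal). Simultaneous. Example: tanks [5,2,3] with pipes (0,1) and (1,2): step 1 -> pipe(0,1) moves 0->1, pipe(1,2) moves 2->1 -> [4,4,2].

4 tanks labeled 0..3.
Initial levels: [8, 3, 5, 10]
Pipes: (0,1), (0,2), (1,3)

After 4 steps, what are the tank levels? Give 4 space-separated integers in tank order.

Step 1: flows [0->1,0->2,3->1] -> levels [6 5 6 9]
Step 2: flows [0->1,0=2,3->1] -> levels [5 7 6 8]
Step 3: flows [1->0,2->0,3->1] -> levels [7 7 5 7]
Step 4: flows [0=1,0->2,1=3] -> levels [6 7 6 7]

Answer: 6 7 6 7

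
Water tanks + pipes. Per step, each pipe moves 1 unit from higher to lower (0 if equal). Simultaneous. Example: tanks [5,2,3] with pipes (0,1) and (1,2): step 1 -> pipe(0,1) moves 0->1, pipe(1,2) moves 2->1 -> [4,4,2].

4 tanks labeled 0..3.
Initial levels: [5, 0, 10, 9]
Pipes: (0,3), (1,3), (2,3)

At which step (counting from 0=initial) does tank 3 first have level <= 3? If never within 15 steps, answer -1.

Step 1: flows [3->0,3->1,2->3] -> levels [6 1 9 8]
Step 2: flows [3->0,3->1,2->3] -> levels [7 2 8 7]
Step 3: flows [0=3,3->1,2->3] -> levels [7 3 7 7]
Step 4: flows [0=3,3->1,2=3] -> levels [7 4 7 6]
Step 5: flows [0->3,3->1,2->3] -> levels [6 5 6 7]
Step 6: flows [3->0,3->1,3->2] -> levels [7 6 7 4]
Step 7: flows [0->3,1->3,2->3] -> levels [6 5 6 7]
  -> period-2 cycle (repeats step 5); tank 3 never drops to <=3
Tank 3 never reaches <=3 within 15 steps

Answer: -1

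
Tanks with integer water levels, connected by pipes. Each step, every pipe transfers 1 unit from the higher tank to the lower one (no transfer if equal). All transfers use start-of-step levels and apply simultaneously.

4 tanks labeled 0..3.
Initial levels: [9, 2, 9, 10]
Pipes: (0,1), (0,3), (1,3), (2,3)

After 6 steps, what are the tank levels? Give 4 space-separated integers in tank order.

Step 1: flows [0->1,3->0,3->1,3->2] -> levels [9 4 10 7]
Step 2: flows [0->1,0->3,3->1,2->3] -> levels [7 6 9 8]
Step 3: flows [0->1,3->0,3->1,2->3] -> levels [7 8 8 7]
Step 4: flows [1->0,0=3,1->3,2->3] -> levels [8 6 7 9]
Step 5: flows [0->1,3->0,3->1,3->2] -> levels [8 8 8 6]
Step 6: flows [0=1,0->3,1->3,2->3] -> levels [7 7 7 9]

Answer: 7 7 7 9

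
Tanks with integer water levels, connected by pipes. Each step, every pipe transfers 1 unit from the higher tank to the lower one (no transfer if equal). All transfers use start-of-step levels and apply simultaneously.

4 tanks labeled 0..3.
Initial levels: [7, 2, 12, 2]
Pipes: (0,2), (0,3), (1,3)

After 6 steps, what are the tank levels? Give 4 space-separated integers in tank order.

Step 1: flows [2->0,0->3,1=3] -> levels [7 2 11 3]
Step 2: flows [2->0,0->3,3->1] -> levels [7 3 10 3]
Step 3: flows [2->0,0->3,1=3] -> levels [7 3 9 4]
Step 4: flows [2->0,0->3,3->1] -> levels [7 4 8 4]
Step 5: flows [2->0,0->3,1=3] -> levels [7 4 7 5]
Step 6: flows [0=2,0->3,3->1] -> levels [6 5 7 5]

Answer: 6 5 7 5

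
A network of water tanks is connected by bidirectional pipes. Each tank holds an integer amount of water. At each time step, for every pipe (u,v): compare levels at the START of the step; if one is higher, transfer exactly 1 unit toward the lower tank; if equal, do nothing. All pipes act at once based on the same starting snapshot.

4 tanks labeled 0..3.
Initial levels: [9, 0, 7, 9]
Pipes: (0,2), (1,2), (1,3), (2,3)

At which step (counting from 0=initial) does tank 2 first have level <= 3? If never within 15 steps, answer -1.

Step 1: flows [0->2,2->1,3->1,3->2] -> levels [8 2 8 7]
Step 2: flows [0=2,2->1,3->1,2->3] -> levels [8 4 6 7]
Step 3: flows [0->2,2->1,3->1,3->2] -> levels [7 6 7 5]
Step 4: flows [0=2,2->1,1->3,2->3] -> levels [7 6 5 7]
Step 5: flows [0->2,1->2,3->1,3->2] -> levels [6 6 8 5]
Step 6: flows [2->0,2->1,1->3,2->3] -> levels [7 6 5 7]
  -> period-2 cycle (repeats step 4); tank 2 never drops to <=3
Tank 2 never reaches <=3 within 15 steps

Answer: -1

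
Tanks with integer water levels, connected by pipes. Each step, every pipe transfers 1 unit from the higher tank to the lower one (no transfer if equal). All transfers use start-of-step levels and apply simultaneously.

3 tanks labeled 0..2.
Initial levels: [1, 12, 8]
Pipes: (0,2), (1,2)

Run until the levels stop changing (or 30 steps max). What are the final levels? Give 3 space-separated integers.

Step 1: flows [2->0,1->2] -> levels [2 11 8]
Step 2: flows [2->0,1->2] -> levels [3 10 8]
Step 3: flows [2->0,1->2] -> levels [4 9 8]
Step 4: flows [2->0,1->2] -> levels [5 8 8]
Step 5: flows [2->0,1=2] -> levels [6 8 7]
Step 6: flows [2->0,1->2] -> levels [7 7 7]
Step 7: flows [0=2,1=2] -> levels [7 7 7]
  -> stable (no change)

Answer: 7 7 7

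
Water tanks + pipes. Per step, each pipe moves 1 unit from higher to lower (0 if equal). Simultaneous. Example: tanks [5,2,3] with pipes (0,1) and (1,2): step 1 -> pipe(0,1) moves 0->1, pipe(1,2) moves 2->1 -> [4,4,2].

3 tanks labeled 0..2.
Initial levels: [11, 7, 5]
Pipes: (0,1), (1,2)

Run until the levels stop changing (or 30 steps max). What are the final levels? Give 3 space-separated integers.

Step 1: flows [0->1,1->2] -> levels [10 7 6]
Step 2: flows [0->1,1->2] -> levels [9 7 7]
Step 3: flows [0->1,1=2] -> levels [8 8 7]
Step 4: flows [0=1,1->2] -> levels [8 7 8]
Step 5: flows [0->1,2->1] -> levels [7 9 7]
Step 6: flows [1->0,1->2] -> levels [8 7 8]
  -> period-2 cycle: step 6 state = step 4 state; never stabilizes
  -> state at step 30: (30-4) mod 2 = 0, same as step 4 -> [8 7 8]

Answer: 8 7 8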